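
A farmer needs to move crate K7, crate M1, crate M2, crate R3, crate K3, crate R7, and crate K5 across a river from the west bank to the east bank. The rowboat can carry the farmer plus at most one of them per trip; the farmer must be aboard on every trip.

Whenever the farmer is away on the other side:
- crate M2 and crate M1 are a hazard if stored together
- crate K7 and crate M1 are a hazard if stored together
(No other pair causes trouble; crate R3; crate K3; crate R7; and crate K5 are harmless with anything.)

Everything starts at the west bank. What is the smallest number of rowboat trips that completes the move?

15

Counting alone: the farmer can take at most 1 across per trip to the east bank, so moving all 7 needs at least 7 loaded trips out, with a return between consecutive ones — at least 13 crossings.
The safety rule pushes this higher. Following every safe sequence of crossings, the most of the 7 that can be at the east bank as the rowboat arrives there on crossing 13 is 6 — never all 7.
So no plan with fewer than 15 crossings exists, and this one achieves 15:
1. Farmer goes to the east bank with crate M1.  [the west bank: crate K3, crate K5, crate K7, crate M2, crate R3, crate R7 | the east bank: crate M1]
2. Farmer goes back to the west bank alone.  [the west bank: crate K3, crate K5, crate K7, crate M2, crate R3, crate R7 | the east bank: crate M1]
3. Farmer goes to the east bank with crate K7.  [the west bank: crate K3, crate K5, crate M2, crate R3, crate R7 | the east bank: crate K7, crate M1]
4. Farmer goes back to the west bank with crate M1.  [the west bank: crate K3, crate K5, crate M1, crate M2, crate R3, crate R7 | the east bank: crate K7]
5. Farmer goes to the east bank with crate M2.  [the west bank: crate K3, crate K5, crate M1, crate R3, crate R7 | the east bank: crate K7, crate M2]
6. Farmer goes back to the west bank alone.  [the west bank: crate K3, crate K5, crate M1, crate R3, crate R7 | the east bank: crate K7, crate M2]
7. Farmer goes to the east bank with crate R3.  [the west bank: crate K3, crate K5, crate M1, crate R7 | the east bank: crate K7, crate M2, crate R3]
8. Farmer goes back to the west bank alone.  [the west bank: crate K3, crate K5, crate M1, crate R7 | the east bank: crate K7, crate M2, crate R3]
9. Farmer goes to the east bank with crate K3.  [the west bank: crate K5, crate M1, crate R7 | the east bank: crate K3, crate K7, crate M2, crate R3]
10. Farmer goes back to the west bank alone.  [the west bank: crate K5, crate M1, crate R7 | the east bank: crate K3, crate K7, crate M2, crate R3]
11. Farmer goes to the east bank with crate R7.  [the west bank: crate K5, crate M1 | the east bank: crate K3, crate K7, crate M2, crate R3, crate R7]
12. Farmer goes back to the west bank alone.  [the west bank: crate K5, crate M1 | the east bank: crate K3, crate K7, crate M2, crate R3, crate R7]
13. Farmer goes to the east bank with crate K5.  [the west bank: crate M1 | the east bank: crate K3, crate K5, crate K7, crate M2, crate R3, crate R7]
14. Farmer goes back to the west bank alone.  [the west bank: crate M1 | the east bank: crate K3, crate K5, crate K7, crate M2, crate R3, crate R7]
15. Farmer goes to the east bank with crate M1.  [the west bank: — | the east bank: crate K3, crate K5, crate K7, crate M1, crate M2, crate R3, crate R7]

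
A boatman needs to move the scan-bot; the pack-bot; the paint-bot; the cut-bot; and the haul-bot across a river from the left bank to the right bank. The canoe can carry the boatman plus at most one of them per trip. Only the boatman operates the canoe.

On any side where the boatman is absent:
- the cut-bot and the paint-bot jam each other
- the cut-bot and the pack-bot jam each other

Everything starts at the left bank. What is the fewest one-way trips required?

Counting alone: the boatman can take at most 1 across per trip to the right bank, so moving all 5 needs at least 5 loaded trips out, with a return between consecutive ones — at least 9 crossings.
The safety rule pushes this higher. Following every safe sequence of crossings, the most of the 5 that can be at the right bank as the canoe arrives there on crossing 9 is 4 — never all 5.
So no plan with fewer than 11 crossings exists, and this one achieves 11:
1. Boatman goes to the right bank with the cut-bot.
2. Boatman goes back to the left bank alone.
3. Boatman goes to the right bank with the scan-bot.
4. Boatman goes back to the left bank alone.
5. Boatman goes to the right bank with the pack-bot.
6. Boatman goes back to the left bank with the cut-bot.
7. Boatman goes to the right bank with the paint-bot.
8. Boatman goes back to the left bank alone.
9. Boatman goes to the right bank with the haul-bot.
10. Boatman goes back to the left bank alone.
11. Boatman goes to the right bank with the cut-bot.

11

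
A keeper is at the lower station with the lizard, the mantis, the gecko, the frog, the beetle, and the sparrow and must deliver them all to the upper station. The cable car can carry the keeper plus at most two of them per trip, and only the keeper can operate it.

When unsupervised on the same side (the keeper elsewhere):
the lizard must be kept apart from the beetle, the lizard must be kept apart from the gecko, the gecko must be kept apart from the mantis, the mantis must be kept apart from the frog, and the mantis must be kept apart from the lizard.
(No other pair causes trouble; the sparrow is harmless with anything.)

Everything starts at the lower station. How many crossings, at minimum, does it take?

Counting alone: the keeper can take at most 2 across per trip to the upper station, so moving all 6 needs at least 3 loaded trips out, with a return between consecutive ones — at least 5 crossings.
The safety rule pushes this higher. Following every safe sequence of crossings, the most of the 6 that can be at the upper station as the cable car arrives there on crossings 5, 7 is 4, 5 respectively — never all 6.
So no plan with fewer than 9 crossings exists, and this one achieves 9:
1. Keeper goes to the upper station with the lizard and the mantis.  [the lower station: the beetle, the frog, the gecko, the sparrow | the upper station: the lizard, the mantis]
2. Keeper goes back to the lower station with the lizard.  [the lower station: the beetle, the frog, the gecko, the lizard, the sparrow | the upper station: the mantis]
3. Keeper goes to the upper station with the frog and the lizard.  [the lower station: the beetle, the gecko, the sparrow | the upper station: the frog, the lizard, the mantis]
4. Keeper goes back to the lower station with the mantis.  [the lower station: the beetle, the gecko, the mantis, the sparrow | the upper station: the frog, the lizard]
5. Keeper goes to the upper station with the mantis and the sparrow.  [the lower station: the beetle, the gecko | the upper station: the frog, the lizard, the mantis, the sparrow]
6. Keeper goes back to the lower station with the mantis.  [the lower station: the beetle, the gecko, the mantis | the upper station: the frog, the lizard, the sparrow]
7. Keeper goes to the upper station with the beetle and the gecko.  [the lower station: the mantis | the upper station: the beetle, the frog, the gecko, the lizard, the sparrow]
8. Keeper goes back to the lower station with the lizard.  [the lower station: the lizard, the mantis | the upper station: the beetle, the frog, the gecko, the sparrow]
9. Keeper goes to the upper station with the lizard and the mantis.  [the lower station: — | the upper station: the beetle, the frog, the gecko, the lizard, the mantis, the sparrow]

9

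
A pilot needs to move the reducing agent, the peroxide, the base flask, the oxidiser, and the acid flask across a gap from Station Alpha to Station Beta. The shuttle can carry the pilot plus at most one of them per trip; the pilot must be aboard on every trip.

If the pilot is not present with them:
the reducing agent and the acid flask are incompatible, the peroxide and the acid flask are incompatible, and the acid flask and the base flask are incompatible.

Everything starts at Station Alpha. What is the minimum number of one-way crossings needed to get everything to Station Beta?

impossible

Following every safe sequence of crossings from the start, the most of the 5 that can be at Station Beta as the shuttle arrives there on crossings 1, 3, 5 is 1, 2, 3 respectively; the best ever achieved is 3 of 5.
From crossing 7 on, no configuration arises that was not already reachable earlier: only 18 distinct safe configurations (who is on which side, and where the shuttle is) can ever be reached, none of them has everyone across, and every continuation just revisits them. So no valid plan exists.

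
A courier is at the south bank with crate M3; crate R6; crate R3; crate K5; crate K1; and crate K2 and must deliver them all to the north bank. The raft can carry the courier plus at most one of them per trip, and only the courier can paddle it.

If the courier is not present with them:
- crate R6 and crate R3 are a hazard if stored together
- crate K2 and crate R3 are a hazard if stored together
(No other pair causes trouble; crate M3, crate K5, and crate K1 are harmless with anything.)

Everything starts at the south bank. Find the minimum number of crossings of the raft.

Counting alone: the courier can take at most 1 across per trip to the north bank, so moving all 6 needs at least 6 loaded trips out, with a return between consecutive ones — at least 11 crossings.
The safety rule pushes this higher. Following every safe sequence of crossings, the most of the 6 that can be at the north bank as the raft arrives there on crossing 11 is 5 — never all 6.
So no plan with fewer than 13 crossings exists, and this one achieves 13:
1. Courier goes to the north bank with crate R3.
2. Courier goes back to the south bank alone.
3. Courier goes to the north bank with crate M3.
4. Courier goes back to the south bank alone.
5. Courier goes to the north bank with crate R6.
6. Courier goes back to the south bank with crate R3.
7. Courier goes to the north bank with crate K2.
8. Courier goes back to the south bank alone.
9. Courier goes to the north bank with crate K5.
10. Courier goes back to the south bank alone.
11. Courier goes to the north bank with crate K1.
12. Courier goes back to the south bank alone.
13. Courier goes to the north bank with crate R3.

13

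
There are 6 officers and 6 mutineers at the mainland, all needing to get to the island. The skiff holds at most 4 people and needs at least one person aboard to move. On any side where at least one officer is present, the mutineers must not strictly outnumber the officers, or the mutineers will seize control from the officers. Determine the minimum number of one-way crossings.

9

Counting alone: each trip to the island takes at most 4 across and each return brings at least 1 back, so after t trips out (and t−1 returns) at most 4t − (t−1) of the 12 are across; that first reaches 12 at t = 4, so at least 7 crossings are needed.
The safety rule pushes this higher. Following every safe sequence of crossings, the most of the 12 that can be at the island as the skiff arrives there on crossing 7 is 11 — never all 12.
So no plan with fewer than 9 crossings exists, and this one achieves 9:
1. 2 mutineers → the island.  (the mainland: 6O 4M; the island: 0O 2M)
2. 1 mutineer ← the mainland.  (the mainland: 6O 5M; the island: 0O 1M)
3. 4 mutineers → the island.  (the mainland: 6O 1M; the island: 0O 5M)
4. 1 mutineer ← the mainland.  (the mainland: 6O 2M; the island: 0O 4M)
5. 4 officers → the island.  (the mainland: 2O 2M; the island: 4O 4M)
6. 1 officer and 1 mutineer ← the mainland.  (the mainland: 3O 3M; the island: 3O 3M)
7. 2 officers and 2 mutineers → the island.  (the mainland: 1O 1M; the island: 5O 5M)
8. 1 officer and 1 mutineer ← the mainland.  (the mainland: 2O 2M; the island: 4O 4M)
9. 2 officers and 2 mutineers → the island.  (the mainland: 0O 0M; the island: 6O 6M)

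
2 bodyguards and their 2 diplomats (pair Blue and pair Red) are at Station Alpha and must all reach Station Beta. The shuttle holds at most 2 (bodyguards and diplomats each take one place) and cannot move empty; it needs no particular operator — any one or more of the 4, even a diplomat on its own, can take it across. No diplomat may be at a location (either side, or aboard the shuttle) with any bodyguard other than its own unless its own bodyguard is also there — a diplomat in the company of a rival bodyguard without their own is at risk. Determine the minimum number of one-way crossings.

5

Counting alone: each trip to Station Beta takes at most 2 across and each return brings at least 1 back, so after t trips out (and t−1 returns) at most 2t − (t−1) of the 4 are across; that first reaches 4 at t = 3, so at least 5 crossings are needed.
The plan below uses exactly 5 crossings, so it is optimal:
1. bodyguard Blue and diplomat Blue cross → Station Beta.
2. bodyguard Blue crosses ← Station Alpha.
3. bodyguard Blue and bodyguard Red cross → Station Beta.
4. bodyguard Red crosses ← Station Alpha.
5. bodyguard Red and diplomat Red cross → Station Beta.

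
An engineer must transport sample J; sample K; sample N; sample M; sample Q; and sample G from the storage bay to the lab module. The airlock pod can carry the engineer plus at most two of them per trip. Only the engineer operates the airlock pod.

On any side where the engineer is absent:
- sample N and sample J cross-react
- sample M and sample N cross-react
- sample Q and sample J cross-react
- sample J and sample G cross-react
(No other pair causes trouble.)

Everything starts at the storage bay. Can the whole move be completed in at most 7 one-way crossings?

Yes

Yes — this plan uses 7 crossings (≤ 7):
1. Engineer goes to the lab module with sample J and sample N.
2. Engineer goes back to the storage bay with sample J.
3. Engineer goes to the lab module with sample J and sample K.
4. Engineer goes back to the storage bay with sample J.
5. Engineer goes to the lab module with sample G and sample Q.
6. Engineer goes back to the storage bay alone.
7. Engineer goes to the lab module with sample J and sample M.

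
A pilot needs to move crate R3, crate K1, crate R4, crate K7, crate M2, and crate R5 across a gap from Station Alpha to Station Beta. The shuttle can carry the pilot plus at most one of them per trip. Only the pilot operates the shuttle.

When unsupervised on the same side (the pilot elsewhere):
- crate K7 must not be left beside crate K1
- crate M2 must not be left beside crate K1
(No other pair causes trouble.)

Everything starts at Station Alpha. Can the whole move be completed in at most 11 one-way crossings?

Counting alone: the pilot can take at most 1 across per trip to Station Beta, so moving all 6 needs at least 6 loaded trips out, with a return between consecutive ones — at least 11 crossings.
The safety rule pushes this higher. Following every safe sequence of crossings, the most of the 6 that can be at Station Beta as the shuttle arrives there on crossing 11 is 5 — never all 6.
So the move cannot be finished within 11 crossings. (The shortest complete plan takes 13:)
1. Pilot goes to Station Beta with crate K1.  [Station Alpha: crate K7, crate M2, crate R3, crate R4, crate R5 | Station Beta: crate K1]
2. Pilot goes back to Station Alpha alone.  [Station Alpha: crate K7, crate M2, crate R3, crate R4, crate R5 | Station Beta: crate K1]
3. Pilot goes to Station Beta with crate R3.  [Station Alpha: crate K7, crate M2, crate R4, crate R5 | Station Beta: crate K1, crate R3]
4. Pilot goes back to Station Alpha alone.  [Station Alpha: crate K7, crate M2, crate R4, crate R5 | Station Beta: crate K1, crate R3]
5. Pilot goes to Station Beta with crate R4.  [Station Alpha: crate K7, crate M2, crate R5 | Station Beta: crate K1, crate R3, crate R4]
6. Pilot goes back to Station Alpha alone.  [Station Alpha: crate K7, crate M2, crate R5 | Station Beta: crate K1, crate R3, crate R4]
7. Pilot goes to Station Beta with crate K7.  [Station Alpha: crate M2, crate R5 | Station Beta: crate K1, crate K7, crate R3, crate R4]
8. Pilot goes back to Station Alpha with crate K1.  [Station Alpha: crate K1, crate M2, crate R5 | Station Beta: crate K7, crate R3, crate R4]
9. Pilot goes to Station Beta with crate M2.  [Station Alpha: crate K1, crate R5 | Station Beta: crate K7, crate M2, crate R3, crate R4]
10. Pilot goes back to Station Alpha alone.  [Station Alpha: crate K1, crate R5 | Station Beta: crate K7, crate M2, crate R3, crate R4]
11. Pilot goes to Station Beta with crate R5.  [Station Alpha: crate K1 | Station Beta: crate K7, crate M2, crate R3, crate R4, crate R5]
12. Pilot goes back to Station Alpha alone.  [Station Alpha: crate K1 | Station Beta: crate K7, crate M2, crate R3, crate R4, crate R5]
13. Pilot goes to Station Beta with crate K1.  [Station Alpha: — | Station Beta: crate K1, crate K7, crate M2, crate R3, crate R4, crate R5]

No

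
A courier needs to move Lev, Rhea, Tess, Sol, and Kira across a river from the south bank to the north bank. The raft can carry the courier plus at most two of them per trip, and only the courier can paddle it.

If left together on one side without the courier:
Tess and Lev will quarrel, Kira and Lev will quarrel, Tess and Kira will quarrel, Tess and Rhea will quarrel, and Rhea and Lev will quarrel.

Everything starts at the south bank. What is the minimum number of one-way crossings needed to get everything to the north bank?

7

Counting alone: the courier can take at most 2 across per trip to the north bank, so moving all 5 needs at least 3 loaded trips out, with a return between consecutive ones — at least 5 crossings.
The safety rule pushes this higher. Following every safe sequence of crossings, the most of the 5 that can be at the north bank as the raft arrives there on crossing 5 is 4 — never all 5.
So no plan with fewer than 7 crossings exists, and this one achieves 7:
1. Courier goes to the north bank with Lev and Tess.  [the south bank: Kira, Rhea, Sol | the north bank: Lev, Tess]
2. Courier goes back to the south bank with Lev.  [the south bank: Kira, Lev, Rhea, Sol | the north bank: Tess]
3. Courier goes to the north bank with Lev and Sol.  [the south bank: Kira, Rhea | the north bank: Lev, Sol, Tess]
4. Courier goes back to the south bank with Lev.  [the south bank: Kira, Lev, Rhea | the north bank: Sol, Tess]
5. Courier goes to the north bank with Kira and Rhea.  [the south bank: Lev | the north bank: Kira, Rhea, Sol, Tess]
6. Courier goes back to the south bank with Tess.  [the south bank: Lev, Tess | the north bank: Kira, Rhea, Sol]
7. Courier goes to the north bank with Lev and Tess.  [the south bank: — | the north bank: Kira, Lev, Rhea, Sol, Tess]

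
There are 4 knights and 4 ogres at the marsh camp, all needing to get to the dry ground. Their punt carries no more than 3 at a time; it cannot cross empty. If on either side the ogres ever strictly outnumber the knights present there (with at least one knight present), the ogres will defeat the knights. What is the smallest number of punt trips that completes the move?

Counting alone: each trip to the dry ground takes at most 3 across and each return brings at least 1 back, so after t trips out (and t−1 returns) at most 3t − (t−1) of the 8 are across; that first reaches 8 at t = 4, so at least 7 crossings are needed.
The safety rule pushes this higher. Following every safe sequence of crossings, the most of the 8 that can be at the dry ground as the punt arrives there on crossing 7 is 7 — never all 8.
So no plan with fewer than 9 crossings exists, and this one achieves 9:
1. 2 ogres → the dry ground.  (the marsh camp: 4K 2O; the dry ground: 0K 2O)
2. 1 ogre ← the marsh camp.  (the marsh camp: 4K 3O; the dry ground: 0K 1O)
3. 3 ogres → the dry ground.  (the marsh camp: 4K 0O; the dry ground: 0K 4O)
4. 1 ogre ← the marsh camp.  (the marsh camp: 4K 1O; the dry ground: 0K 3O)
5. 3 knights → the dry ground.  (the marsh camp: 1K 1O; the dry ground: 3K 3O)
6. 1 knight and 1 ogre ← the marsh camp.  (the marsh camp: 2K 2O; the dry ground: 2K 2O)
7. 2 knights → the dry ground.  (the marsh camp: 0K 2O; the dry ground: 4K 2O)
8. 1 ogre ← the marsh camp.  (the marsh camp: 0K 3O; the dry ground: 4K 1O)
9. 3 ogres → the dry ground.  (the marsh camp: 0K 0O; the dry ground: 4K 4O)

9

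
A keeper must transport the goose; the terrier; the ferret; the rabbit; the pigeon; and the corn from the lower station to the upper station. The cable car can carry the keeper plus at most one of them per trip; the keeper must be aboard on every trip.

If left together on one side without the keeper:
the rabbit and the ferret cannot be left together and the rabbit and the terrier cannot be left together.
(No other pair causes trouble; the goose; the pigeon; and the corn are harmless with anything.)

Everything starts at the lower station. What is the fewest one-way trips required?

Counting alone: the keeper can take at most 1 across per trip to the upper station, so moving all 6 needs at least 6 loaded trips out, with a return between consecutive ones — at least 11 crossings.
The safety rule pushes this higher. Following every safe sequence of crossings, the most of the 6 that can be at the upper station as the cable car arrives there on crossing 11 is 5 — never all 6.
So no plan with fewer than 13 crossings exists, and this one achieves 13:
1. Keeper goes to the upper station with the rabbit.
2. Keeper goes back to the lower station alone.
3. Keeper goes to the upper station with the goose.
4. Keeper goes back to the lower station alone.
5. Keeper goes to the upper station with the terrier.
6. Keeper goes back to the lower station with the rabbit.
7. Keeper goes to the upper station with the ferret.
8. Keeper goes back to the lower station alone.
9. Keeper goes to the upper station with the pigeon.
10. Keeper goes back to the lower station alone.
11. Keeper goes to the upper station with the corn.
12. Keeper goes back to the lower station alone.
13. Keeper goes to the upper station with the rabbit.

13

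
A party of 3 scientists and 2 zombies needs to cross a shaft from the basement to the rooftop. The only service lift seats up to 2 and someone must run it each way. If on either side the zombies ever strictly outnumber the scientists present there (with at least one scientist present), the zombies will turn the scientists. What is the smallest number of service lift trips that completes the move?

Counting alone: each trip to the rooftop takes at most 2 across and each return brings at least 1 back, so after t trips out (and t−1 returns) at most 2t − (t−1) of the 5 are across; that first reaches 5 at t = 4, so at least 7 crossings are needed.
The plan below uses exactly 7 crossings, so it is optimal:
1. 2 zombies → the rooftop.  (the basement: 3S 0Z; the rooftop: 0S 2Z)
2. 1 zombie ← the basement.  (the basement: 3S 1Z; the rooftop: 0S 1Z)
3. 2 scientists → the rooftop.  (the basement: 1S 1Z; the rooftop: 2S 1Z)
4. 1 scientist ← the basement.  (the basement: 2S 1Z; the rooftop: 1S 1Z)
5. 1 scientist and 1 zombie → the rooftop.  (the basement: 1S 0Z; the rooftop: 2S 2Z)
6. 1 zombie ← the basement.  (the basement: 1S 1Z; the rooftop: 2S 1Z)
7. 1 scientist and 1 zombie → the rooftop.  (the basement: 0S 0Z; the rooftop: 3S 2Z)

7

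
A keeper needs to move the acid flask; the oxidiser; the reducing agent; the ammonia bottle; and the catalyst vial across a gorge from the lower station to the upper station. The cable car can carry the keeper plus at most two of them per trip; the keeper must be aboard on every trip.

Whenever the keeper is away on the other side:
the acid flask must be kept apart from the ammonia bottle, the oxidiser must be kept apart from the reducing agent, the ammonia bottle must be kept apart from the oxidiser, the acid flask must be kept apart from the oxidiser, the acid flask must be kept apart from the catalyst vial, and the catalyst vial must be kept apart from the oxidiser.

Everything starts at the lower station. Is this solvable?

1. Keeper goes to the upper station with the acid flask and the oxidiser.  [the lower station: the ammonia bottle, the catalyst vial, the reducing agent | the upper station: the acid flask, the oxidiser]
2. Keeper goes back to the lower station with the acid flask.  [the lower station: the acid flask, the ammonia bottle, the catalyst vial, the reducing agent | the upper station: the oxidiser]
3. Keeper goes to the upper station with the acid flask and the reducing agent.  [the lower station: the ammonia bottle, the catalyst vial | the upper station: the acid flask, the oxidiser, the reducing agent]
4. Keeper goes back to the lower station with the oxidiser.  [the lower station: the ammonia bottle, the catalyst vial, the oxidiser | the upper station: the acid flask, the reducing agent]
5. Keeper goes to the upper station with the ammonia bottle and the catalyst vial.  [the lower station: the oxidiser | the upper station: the acid flask, the ammonia bottle, the catalyst vial, the reducing agent]
6. Keeper goes back to the lower station with the acid flask.  [the lower station: the acid flask, the oxidiser | the upper station: the ammonia bottle, the catalyst vial, the reducing agent]
7. Keeper goes to the upper station with the acid flask and the oxidiser.  [the lower station: — | the upper station: the acid flask, the ammonia bottle, the catalyst vial, the oxidiser, the reducing agent]

Yes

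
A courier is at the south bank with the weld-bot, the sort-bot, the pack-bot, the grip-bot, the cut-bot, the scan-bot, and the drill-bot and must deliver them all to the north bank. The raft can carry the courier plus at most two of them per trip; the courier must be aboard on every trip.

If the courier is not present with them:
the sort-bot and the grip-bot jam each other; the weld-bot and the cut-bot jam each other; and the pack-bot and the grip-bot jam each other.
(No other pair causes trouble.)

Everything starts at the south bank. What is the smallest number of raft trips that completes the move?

Counting alone: the courier can take at most 2 across per trip to the north bank, so moving all 7 needs at least 4 loaded trips out, with a return between consecutive ones — at least 7 crossings.
The plan below uses exactly 7 crossings, so it is optimal:
1. Courier goes to the north bank with the grip-bot and the weld-bot.
2. Courier goes back to the south bank alone.
3. Courier goes to the north bank with the pack-bot and the sort-bot.
4. Courier goes back to the south bank with the grip-bot.
5. Courier goes to the north bank with the drill-bot and the scan-bot.
6. Courier goes back to the south bank alone.
7. Courier goes to the north bank with the cut-bot and the grip-bot.

7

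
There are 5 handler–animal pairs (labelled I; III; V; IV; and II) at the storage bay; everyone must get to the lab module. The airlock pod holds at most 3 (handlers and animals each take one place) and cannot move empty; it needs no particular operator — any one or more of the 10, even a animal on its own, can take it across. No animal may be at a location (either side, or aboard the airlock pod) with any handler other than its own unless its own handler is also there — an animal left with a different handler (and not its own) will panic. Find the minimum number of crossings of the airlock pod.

Counting alone: each trip to the lab module takes at most 3 across and each return brings at least 1 back, so after t trips out (and t−1 returns) at most 3t − (t−1) of the 10 are across; that first reaches 10 at t = 5, so at least 9 crossings are needed.
The safety rule pushes this higher. Following every safe sequence of crossings, the most of the 10 that can be at the lab module as the airlock pod arrives there on crossing 9 is 9 — never all 10.
So no plan with fewer than 11 crossings exists, and this one achieves 11:
1. animal I and handler I cross → the lab module.
2. handler I crosses ← the storage bay.
3. animal III, animal IV, and animal V cross → the lab module.
4. animal I crosses ← the storage bay.
5. handler III, handler IV, and handler V cross → the lab module.
6. animal III and handler III cross ← the storage bay.
7. handler I, handler II, and handler III cross → the lab module.
8. animal V crosses ← the storage bay.
9. animal I and animal III cross → the lab module.
10. animal I crosses ← the storage bay.
11. animal I, animal II, and animal V cross → the lab module.

11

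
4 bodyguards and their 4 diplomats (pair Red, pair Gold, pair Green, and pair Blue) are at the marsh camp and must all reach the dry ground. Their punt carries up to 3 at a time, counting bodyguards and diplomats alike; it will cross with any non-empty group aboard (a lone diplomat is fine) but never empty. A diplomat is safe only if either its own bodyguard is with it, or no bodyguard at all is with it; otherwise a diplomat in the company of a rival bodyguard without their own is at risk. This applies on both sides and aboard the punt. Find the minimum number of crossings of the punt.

9

Counting alone: each trip to the dry ground takes at most 3 across and each return brings at least 1 back, so after t trips out (and t−1 returns) at most 3t − (t−1) of the 8 are across; that first reaches 8 at t = 4, so at least 7 crossings are needed.
The safety rule pushes this higher. Following every safe sequence of crossings, the most of the 8 that can be at the dry ground as the punt arrives there on crossing 7 is 7 — never all 8.
So no plan with fewer than 9 crossings exists, and this one achieves 9:
1. bodyguard Red and diplomat Red cross → the dry ground.
2. bodyguard Red crosses ← the marsh camp.
3. bodyguard Gold, bodyguard Red, and diplomat Gold cross → the dry ground.
4. bodyguard Red and diplomat Red cross ← the marsh camp.
5. bodyguard Blue, bodyguard Green, and bodyguard Red cross → the dry ground.
6. diplomat Gold crosses ← the marsh camp.
7. diplomat Gold and diplomat Red cross → the dry ground.
8. diplomat Red crosses ← the marsh camp.
9. diplomat Blue, diplomat Green, and diplomat Red cross → the dry ground.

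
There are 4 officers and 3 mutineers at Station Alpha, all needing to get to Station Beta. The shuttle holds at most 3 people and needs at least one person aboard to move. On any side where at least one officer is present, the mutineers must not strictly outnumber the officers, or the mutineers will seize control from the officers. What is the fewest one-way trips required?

Counting alone: each trip to Station Beta takes at most 3 across and each return brings at least 1 back, so after t trips out (and t−1 returns) at most 3t − (t−1) of the 7 are across; that first reaches 7 at t = 3, so at least 5 crossings are needed.
The plan below uses exactly 5 crossings, so it is optimal:
1. 3 mutineers → Station Beta.  (Station Alpha: 4O 0M; Station Beta: 0O 3M)
2. 1 mutineer ← Station Alpha.  (Station Alpha: 4O 1M; Station Beta: 0O 2M)
3. 3 officers → Station Beta.  (Station Alpha: 1O 1M; Station Beta: 3O 2M)
4. 1 officer ← Station Alpha.  (Station Alpha: 2O 1M; Station Beta: 2O 2M)
5. 2 officers and 1 mutineer → Station Beta.  (Station Alpha: 0O 0M; Station Beta: 4O 3M)

5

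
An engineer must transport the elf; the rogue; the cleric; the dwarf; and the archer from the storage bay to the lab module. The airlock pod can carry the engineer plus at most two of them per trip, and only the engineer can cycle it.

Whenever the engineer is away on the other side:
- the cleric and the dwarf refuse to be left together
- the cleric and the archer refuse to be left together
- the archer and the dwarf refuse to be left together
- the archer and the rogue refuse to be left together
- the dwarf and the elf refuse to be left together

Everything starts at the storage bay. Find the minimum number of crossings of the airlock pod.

7

Counting alone: the engineer can take at most 2 across per trip to the lab module, so moving all 5 needs at least 3 loaded trips out, with a return between consecutive ones — at least 5 crossings.
The safety rule pushes this higher. Following every safe sequence of crossings, the most of the 5 that can be at the lab module as the airlock pod arrives there on crossing 5 is 4 — never all 5.
So no plan with fewer than 7 crossings exists, and this one achieves 7:
1. Engineer goes to the lab module with the archer and the dwarf.
2. Engineer goes back to the storage bay with the dwarf.
3. Engineer goes to the lab module with the cleric and the elf.
4. Engineer goes back to the storage bay with the cleric.
5. Engineer goes to the lab module with the cleric and the rogue.
6. Engineer goes back to the storage bay with the archer.
7. Engineer goes to the lab module with the archer and the dwarf.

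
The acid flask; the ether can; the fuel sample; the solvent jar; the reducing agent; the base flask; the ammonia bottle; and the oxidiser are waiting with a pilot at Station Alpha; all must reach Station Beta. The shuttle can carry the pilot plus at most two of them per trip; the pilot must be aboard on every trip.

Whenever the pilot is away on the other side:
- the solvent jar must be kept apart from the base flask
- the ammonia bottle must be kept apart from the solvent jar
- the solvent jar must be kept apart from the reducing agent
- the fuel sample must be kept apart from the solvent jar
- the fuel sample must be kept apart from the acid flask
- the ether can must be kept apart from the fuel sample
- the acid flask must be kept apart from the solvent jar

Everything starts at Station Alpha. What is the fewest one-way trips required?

Counting alone: the pilot can take at most 2 across per trip to Station Beta, so moving all 8 needs at least 4 loaded trips out, with a return between consecutive ones — at least 7 crossings.
The safety rule pushes this higher. Following every safe sequence of crossings, the most of the 8 that can be at Station Beta as the shuttle arrives there on crossings 7, 9, 11 is 5, 6, 7 respectively — never all 8.
So no plan with fewer than 13 crossings exists, and this one achieves 13:
1. Pilot goes to Station Beta with the fuel sample and the solvent jar.
2. Pilot goes back to Station Alpha with the fuel sample.
3. Pilot goes to Station Beta with the acid flask and the ether can.
4. Pilot goes back to Station Alpha with the acid flask.
5. Pilot goes to Station Beta with the acid flask and the reducing agent.
6. Pilot goes back to Station Alpha with the solvent jar.
7. Pilot goes to Station Beta with the base flask and the solvent jar.
8. Pilot goes back to Station Alpha with the solvent jar.
9. Pilot goes to Station Beta with the ammonia bottle and the fuel sample.
10. Pilot goes back to Station Alpha with the fuel sample.
11. Pilot goes to Station Beta with the fuel sample and the oxidiser.
12. Pilot goes back to Station Alpha with the fuel sample.
13. Pilot goes to Station Beta with the fuel sample and the solvent jar.

13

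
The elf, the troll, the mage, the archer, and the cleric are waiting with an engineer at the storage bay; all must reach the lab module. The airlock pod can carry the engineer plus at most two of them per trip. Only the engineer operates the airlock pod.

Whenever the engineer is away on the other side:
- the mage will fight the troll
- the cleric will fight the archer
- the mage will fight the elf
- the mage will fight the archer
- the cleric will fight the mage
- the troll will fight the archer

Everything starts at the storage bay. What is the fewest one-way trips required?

Counting alone: the engineer can take at most 2 across per trip to the lab module, so moving all 5 needs at least 3 loaded trips out, with a return between consecutive ones — at least 5 crossings.
The safety rule pushes this higher. Following every safe sequence of crossings, the most of the 5 that can be at the lab module as the airlock pod arrives there on crossing 5 is 4 — never all 5.
So no plan with fewer than 7 crossings exists, and this one achieves 7:
1. Engineer goes to the lab module with the archer and the mage.  [the storage bay: the cleric, the elf, the troll | the lab module: the archer, the mage]
2. Engineer goes back to the storage bay with the mage.  [the storage bay: the cleric, the elf, the mage, the troll | the lab module: the archer]
3. Engineer goes to the lab module with the elf and the mage.  [the storage bay: the cleric, the troll | the lab module: the archer, the elf, the mage]
4. Engineer goes back to the storage bay with the mage.  [the storage bay: the cleric, the mage, the troll | the lab module: the archer, the elf]
5. Engineer goes to the lab module with the cleric and the troll.  [the storage bay: the mage | the lab module: the archer, the cleric, the elf, the troll]
6. Engineer goes back to the storage bay with the archer.  [the storage bay: the archer, the mage | the lab module: the cleric, the elf, the troll]
7. Engineer goes to the lab module with the archer and the mage.  [the storage bay: — | the lab module: the archer, the cleric, the elf, the mage, the troll]

7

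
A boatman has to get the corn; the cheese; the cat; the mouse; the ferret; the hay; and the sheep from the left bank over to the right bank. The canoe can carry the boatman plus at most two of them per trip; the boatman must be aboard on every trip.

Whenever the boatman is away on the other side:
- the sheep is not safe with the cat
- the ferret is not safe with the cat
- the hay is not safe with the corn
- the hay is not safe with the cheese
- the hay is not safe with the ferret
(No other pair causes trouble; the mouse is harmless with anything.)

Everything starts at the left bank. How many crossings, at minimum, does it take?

Counting alone: the boatman can take at most 2 across per trip to the right bank, so moving all 7 needs at least 4 loaded trips out, with a return between consecutive ones — at least 7 crossings.
The safety rule pushes this higher. Following every safe sequence of crossings, the most of the 7 that can be at the right bank as the canoe arrives there on crossing 7 is 6 — never all 7.
So no plan with fewer than 9 crossings exists, and this one achieves 9:
1. Boatman goes to the right bank with the cat and the hay.
2. Boatman goes back to the left bank alone.
3. Boatman goes to the right bank with the corn.
4. Boatman goes back to the left bank with the hay.
5. Boatman goes to the right bank with the cheese and the ferret.
6. Boatman goes back to the left bank with the cat.
7. Boatman goes to the right bank with the mouse and the sheep.
8. Boatman goes back to the left bank alone.
9. Boatman goes to the right bank with the cat and the hay.

9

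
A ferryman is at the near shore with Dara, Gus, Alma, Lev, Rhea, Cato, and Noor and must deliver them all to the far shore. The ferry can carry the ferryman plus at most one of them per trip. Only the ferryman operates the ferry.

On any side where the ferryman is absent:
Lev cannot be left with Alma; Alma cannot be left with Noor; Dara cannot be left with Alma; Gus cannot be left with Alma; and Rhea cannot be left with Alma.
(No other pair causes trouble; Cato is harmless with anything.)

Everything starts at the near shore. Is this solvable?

Following every safe sequence of crossings from the start, the most of the 7 that can be at the far shore as the ferry arrives there on crossings 1, 3, 5 is 1, 2, 3 respectively; the best ever achieved is 3 of 7.
From crossing 7 on, no configuration arises that was not already reachable earlier: only 26 distinct safe configurations (who is on which side, and where the ferry is) can ever be reached, none of them has everyone across, and every continuation just revisits them. So no valid plan exists.

No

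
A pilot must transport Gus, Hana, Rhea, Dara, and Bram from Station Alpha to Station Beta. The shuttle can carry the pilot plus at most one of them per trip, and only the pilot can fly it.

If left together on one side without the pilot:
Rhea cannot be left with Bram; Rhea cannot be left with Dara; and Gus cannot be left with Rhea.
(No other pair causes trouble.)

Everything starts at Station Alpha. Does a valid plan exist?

Following every safe sequence of crossings from the start, the most of the 5 that can be at Station Beta as the shuttle arrives there on crossings 1, 3, 5 is 1, 2, 3 respectively; the best ever achieved is 3 of 5.
From crossing 7 on, no configuration arises that was not already reachable earlier: only 18 distinct safe configurations (who is on which side, and where the shuttle is) can ever be reached, none of them has everyone across, and every continuation just revisits them. So no valid plan exists.

No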